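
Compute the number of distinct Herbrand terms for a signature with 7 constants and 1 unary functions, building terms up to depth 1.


Herbrand terms by depth:
Depth 0: 7 constants
Depth 1: 7 new terms (running total: 14)
Total distinct ground terms = 14

14


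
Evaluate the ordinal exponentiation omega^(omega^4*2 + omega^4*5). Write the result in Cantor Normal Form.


omega^(omega^4*2 + omega^4*5):
Both terms of the exponent have the same exponent 4, so they merge: omega^4*2 + omega^4*5 = omega^4*(2+5) = omega^4*7.
omega raised to a CNF ordinal is a single CNF term: Result = omega^(omega^4*7)

omega^(omega^4*7)


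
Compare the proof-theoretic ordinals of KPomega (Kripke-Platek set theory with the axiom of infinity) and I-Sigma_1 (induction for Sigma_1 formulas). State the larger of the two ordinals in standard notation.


Proof-theoretic ordinal of KPomega (Kripke-Platek set theory with the axiom of infinity): psi_0(epsilon_{Omega+1})
Proof-theoretic ordinal of I-Sigma_1 (induction for Sigma_1 formulas): omega^omega
Comparing: omega^omega < psi_0(epsilon_{Omega+1}).
The larger ordinal is psi_0(epsilon_{Omega+1}) (from KPomega (Kripke-Platek set theory with the axiom of infinity)).

psi_0(epsilon_{Omega+1})


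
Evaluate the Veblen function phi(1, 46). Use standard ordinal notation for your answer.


phi(1, 46):
phi(1, beta) = epsilon_beta (the beta-th epsilon number).
phi(1, 46) = epsilon_46

epsilon_46


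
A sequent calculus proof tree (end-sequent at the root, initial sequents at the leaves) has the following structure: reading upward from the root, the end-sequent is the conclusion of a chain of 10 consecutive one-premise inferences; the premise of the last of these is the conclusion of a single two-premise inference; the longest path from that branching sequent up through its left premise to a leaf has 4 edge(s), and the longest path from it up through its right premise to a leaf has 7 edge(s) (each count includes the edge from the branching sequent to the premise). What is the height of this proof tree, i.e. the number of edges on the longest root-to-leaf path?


Longest path through the left premise: 4 edges (measured from the branching sequent)
Longest path through the right premise: 7 edges
Height of the subtree rooted at the branching sequent: max(4, 7) = 7
The branching sequent sits 10 edges above the root (the chain of one-premise inferences), so height = 7 + 10 = 17

17


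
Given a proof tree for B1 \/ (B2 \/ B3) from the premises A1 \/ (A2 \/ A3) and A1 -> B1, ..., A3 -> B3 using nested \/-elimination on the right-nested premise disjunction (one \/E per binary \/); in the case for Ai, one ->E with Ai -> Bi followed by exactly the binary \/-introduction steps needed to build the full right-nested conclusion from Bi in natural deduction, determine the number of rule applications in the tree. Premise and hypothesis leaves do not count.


Constructive dilemma with 3 branches, all disjunctions right-nested:
- \/E: the premise has 2 binary \/, each eliminated once: 2 nodes.
- ->E: one per case (Ai with Ai -> Bi gives Bi): 3 nodes.
- \/I: in case i < n, Bi needs 1 step to form Bi \/ (B(i+1) \/ ...) and then i-1 steps to prepend B(i-1), ..., B1, i.e. i steps; in case i = n, B3 needs 2 prepend steps.
  \/I total = (1 + 2 + ... + 2) + 2 = 3 + 2 = 5 nodes.
Total = 2 + 3 + 5 = 10

10


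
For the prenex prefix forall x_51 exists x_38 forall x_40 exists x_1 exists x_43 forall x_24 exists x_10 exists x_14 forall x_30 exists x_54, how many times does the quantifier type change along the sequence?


Walk the prefix and count type changes:
  position 1: forall -> exists <-- alternation
  position 2: exists -> forall <-- alternation
  position 3: forall -> exists <-- alternation
  position 4: exists -> exists
  position 5: exists -> forall <-- alternation
  position 6: forall -> exists <-- alternation
  position 7: exists -> exists
  position 8: exists -> forall <-- alternation
  position 9: forall -> exists <-- alternation
Total alternations = 7

7


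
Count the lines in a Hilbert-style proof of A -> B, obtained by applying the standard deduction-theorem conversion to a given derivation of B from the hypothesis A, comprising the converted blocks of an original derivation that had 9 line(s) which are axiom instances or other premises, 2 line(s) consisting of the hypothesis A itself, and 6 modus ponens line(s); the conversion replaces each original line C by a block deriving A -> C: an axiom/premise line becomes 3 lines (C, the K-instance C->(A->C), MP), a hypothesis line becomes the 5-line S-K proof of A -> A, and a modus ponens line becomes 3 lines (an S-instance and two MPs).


Deduction-theorem conversion, block by block:
- 9 axiom/premise lines -> 3 lines each = 27
- 2 hypothesis lines -> 5 lines each (identity proof A->A) = 10
- 6 MP lines -> 3 lines each (S-instance, MP, MP) = 18
Total = 27 + 10 + 18 = 55 lines.

55


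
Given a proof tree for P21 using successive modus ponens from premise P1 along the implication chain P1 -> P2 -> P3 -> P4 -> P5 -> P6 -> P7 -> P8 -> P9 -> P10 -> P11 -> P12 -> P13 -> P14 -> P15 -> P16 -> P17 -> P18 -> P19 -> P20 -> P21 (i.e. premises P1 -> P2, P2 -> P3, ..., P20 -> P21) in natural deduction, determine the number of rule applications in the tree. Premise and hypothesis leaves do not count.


We have a chain: P1 -> P2 -> P3 -> P4 -> P5 -> P6 -> P7 -> P8 -> P9 -> P10 -> P11 -> P12 -> P13 -> P14 -> P15 -> P16 -> P17 -> P18 -> P19 -> P20 -> P21.
Each modus ponens application produces the next variable.
The chain has 21 propositions, so 21-1 = 20 modus ponens steps.
Total inference nodes = 20

20


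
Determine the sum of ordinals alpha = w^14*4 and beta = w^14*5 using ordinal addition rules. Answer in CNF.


Ordinal addition w^14*4 + w^14*5:
Both terms have the same exponent 14.
w^e*c + w^e*d = w^e*(c+d).
Result = w^14*(4+5) = w^14*9

w^14*9


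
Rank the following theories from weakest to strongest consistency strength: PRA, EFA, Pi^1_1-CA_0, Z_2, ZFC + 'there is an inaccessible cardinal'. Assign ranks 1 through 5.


Ordering by consistency strength:
1. EFA
2. PRA
3. Pi^1_1-CA_0
4. Z_2
5. ZFC + 'there is an inaccessible cardinal'


PRA=2, EFA=1, Pi^1_1-CA_0=3, Z_2=4, ZFC + 'there is an inaccessible cardinal'=5


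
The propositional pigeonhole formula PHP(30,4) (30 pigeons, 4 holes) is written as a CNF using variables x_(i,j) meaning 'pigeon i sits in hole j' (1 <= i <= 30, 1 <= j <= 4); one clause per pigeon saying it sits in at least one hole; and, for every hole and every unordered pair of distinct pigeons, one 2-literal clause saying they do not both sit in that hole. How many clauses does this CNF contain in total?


PHP(30,4): 30 pigeons, 4 holes, 30*4 = 120 variables.
- pigeon clauses: one per pigeon -> 30 clauses
- hole clauses: 4 holes * C(30,2) = 4 * 435 -> 1740 clauses
Total clauses = 30 + 1740 = 1770

1770


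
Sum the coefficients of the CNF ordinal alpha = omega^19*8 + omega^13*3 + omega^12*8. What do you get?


CNF: omega^19*8 + omega^13*3 + omega^12*8
Coefficients: 8 + 3 + 8 = 19

19


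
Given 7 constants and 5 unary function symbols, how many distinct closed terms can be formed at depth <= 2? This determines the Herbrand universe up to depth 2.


Herbrand terms by depth:
Depth 0: 7 constants
Depth 1: 35 new terms (running total: 42)
Depth 2: 175 new terms (running total: 217)
Total distinct ground terms = 217

217


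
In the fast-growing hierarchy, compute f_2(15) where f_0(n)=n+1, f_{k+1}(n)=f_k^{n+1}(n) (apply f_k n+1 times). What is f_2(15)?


f_2(15) = f_1^16(15)
f_1(m) = 2m + 1.
Iterating: f_1^k(n) = 2^k*(n+1) - 1.
f_2(15) = 2^16*(15+1) - 1 = 65536*16 - 1 = 1048575

1048575


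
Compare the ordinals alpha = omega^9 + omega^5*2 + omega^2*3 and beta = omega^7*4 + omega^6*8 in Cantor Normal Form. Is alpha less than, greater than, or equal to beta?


Compare term by term from highest exponent:
alpha = omega^9 + omega^5*2 + omega^2*3
beta = omega^7*4 + omega^6*8
Term 1: alpha has omega^9*1, beta has omega^7*4
Term 2: alpha has omega^5*2, beta has omega^6*8
Term 3: alpha has omega^2*3, beta has omega^0*0
Result: alpha > beta

alpha > beta


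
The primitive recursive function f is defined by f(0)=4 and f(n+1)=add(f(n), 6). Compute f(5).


f(0) = 4
f(1) = add(f(0), 6) = add(4, 6) = 10
f(2) = add(f(1), 6) = add(10, 6) = 16
f(3) = add(f(2), 6) = add(16, 6) = 22
f(4) = add(f(3), 6) = add(22, 6) = 28
f(5) = add(f(4), 6) = add(28, 6) = 34


34


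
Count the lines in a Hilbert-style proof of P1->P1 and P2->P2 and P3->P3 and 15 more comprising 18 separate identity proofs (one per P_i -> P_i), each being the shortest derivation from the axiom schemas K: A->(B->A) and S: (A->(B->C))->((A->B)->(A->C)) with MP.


The shortest proof of A->A from K and S in the Hilbert calculus has exactly 5 lines:
(1) K instance A->((A->A)->A), (2) S instance, (3) MP on 1,2, (4) K instance A->(A->A), (5) MP on 3,4.
For 18 independent identities: 18 * 5 = 90 lines total.

90


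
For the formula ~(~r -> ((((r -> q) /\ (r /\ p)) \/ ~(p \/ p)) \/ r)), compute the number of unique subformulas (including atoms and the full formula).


Formula: ~(~r -> ((((r -> q) /\ (r /\ p)) \/ ~(p \/ p)) \/ r))
Subformulas found:
  1. q
  2. r
  3. p
  4. ~r
  5. (p \/ p)
  6. (r -> q)
  7. (r /\ p)
  8. ~(p \/ p)
  9. ((r -> q) /\ (r /\ p))
  10. (((r -> q) /\ (r /\ p)) \/ ~(p \/ p))
  11. ((((r -> q) /\ (r /\ p)) \/ ~(p \/ p)) \/ r)
  12. (~r -> ((((r -> q) /\ (r /\ p)) \/ ~(p \/ p)) \/ r))
  13. ~(~r -> ((((r -> q) /\ (r /\ p)) \/ ~(p \/ p)) \/ r))
Total distinct subformulas = 13

13


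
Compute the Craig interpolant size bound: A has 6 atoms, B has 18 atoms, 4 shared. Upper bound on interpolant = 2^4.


Shared atoms = 4
Craig interpolant size bound = 2^4
= 16

16


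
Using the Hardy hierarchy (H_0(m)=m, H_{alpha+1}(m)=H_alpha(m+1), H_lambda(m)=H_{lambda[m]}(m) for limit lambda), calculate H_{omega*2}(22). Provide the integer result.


H_{omega*2}(22):
For the Hardy hierarchy, H_{omega*k}(n) = 2^k * n.
2^2 = 4.
4 * 22 = 88

88


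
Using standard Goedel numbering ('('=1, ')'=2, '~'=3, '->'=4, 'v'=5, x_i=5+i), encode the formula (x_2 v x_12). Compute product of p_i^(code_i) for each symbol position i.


Formula: (x_2 v x_12)
Symbol codes: [1, 7, 5, 17, 2]
Primes: [2, 3, 5, 7, 11]
p_1^1 = 2^1 = 2
p_2^7 = 3^7 = 2187
p_3^5 = 5^5 = 3125
p_4^17 = 7^17 = 232630513987207
p_5^2 = 11^2 = 121
Product = 384751968905578917431250

384751968905578917431250


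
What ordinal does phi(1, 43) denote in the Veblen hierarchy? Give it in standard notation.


phi(1, 43):
phi(1, beta) = epsilon_beta (the beta-th epsilon number).
phi(1, 43) = epsilon_43

epsilon_43


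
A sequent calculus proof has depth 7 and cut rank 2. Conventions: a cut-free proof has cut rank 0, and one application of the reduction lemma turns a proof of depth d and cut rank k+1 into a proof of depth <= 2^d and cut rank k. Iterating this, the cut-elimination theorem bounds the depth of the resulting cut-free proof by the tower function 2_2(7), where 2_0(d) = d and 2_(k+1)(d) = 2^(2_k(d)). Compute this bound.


Each rank reduction sends depth d to at most 2^d; cut rank r needs r reductions.
2_0(7) = 7
2_1(7) = 2^7 = 128
2_2(7) = 2^128 = 340282366920938463463374607431768211456
Cut-free depth bound = 340282366920938463463374607431768211456

340282366920938463463374607431768211456


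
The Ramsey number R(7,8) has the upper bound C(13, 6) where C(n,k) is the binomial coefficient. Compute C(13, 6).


R(7,8) <= C(7+8-2, 7-1) = C(13, 6)
C(13, 6) = 13! / (6! * 7!)
= 1716

1716


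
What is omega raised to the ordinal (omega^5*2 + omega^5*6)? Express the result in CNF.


omega^(omega^5*2 + omega^5*6):
Both terms of the exponent have the same exponent 5, so they merge: omega^5*2 + omega^5*6 = omega^5*(2+6) = omega^5*8.
omega raised to a CNF ordinal is a single CNF term: Result = omega^(omega^5*8)

omega^(omega^5*8)


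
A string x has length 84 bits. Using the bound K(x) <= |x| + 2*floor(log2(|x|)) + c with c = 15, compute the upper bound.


floor(log2(84)) = 6
2 * 6 = 12
K(x) <= 84 + 12 + 15 = 111

111


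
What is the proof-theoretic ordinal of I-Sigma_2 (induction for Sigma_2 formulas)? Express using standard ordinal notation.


The proof-theoretic ordinal of I-Sigma_2 (induction for Sigma_2 formulas) is a standard result in ordinal analysis.
This ordinal is the supremum of order types of primitive recursive well-orderings
that the theory can prove to be well-ordered.
For I-Sigma_2 (induction for Sigma_2 formulas), the proof-theoretic ordinal is omega^(omega^omega).

omega^(omega^omega)


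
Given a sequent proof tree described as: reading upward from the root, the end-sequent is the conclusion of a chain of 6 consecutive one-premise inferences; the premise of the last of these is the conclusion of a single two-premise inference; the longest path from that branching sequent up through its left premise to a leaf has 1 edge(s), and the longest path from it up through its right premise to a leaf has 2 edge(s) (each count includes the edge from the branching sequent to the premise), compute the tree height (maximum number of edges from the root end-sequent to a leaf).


Longest path through the left premise: 1 edges (measured from the branching sequent)
Longest path through the right premise: 2 edges
Height of the subtree rooted at the branching sequent: max(1, 2) = 2
The branching sequent sits 6 edges above the root (the chain of one-premise inferences), so height = 2 + 6 = 8

8


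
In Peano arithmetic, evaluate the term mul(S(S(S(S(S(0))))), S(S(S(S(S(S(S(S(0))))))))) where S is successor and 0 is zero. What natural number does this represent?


mul(S^5(0), S^8(0)):
S^5(0) = 5
S^8(0) = 8
5 * 8 = 40

40


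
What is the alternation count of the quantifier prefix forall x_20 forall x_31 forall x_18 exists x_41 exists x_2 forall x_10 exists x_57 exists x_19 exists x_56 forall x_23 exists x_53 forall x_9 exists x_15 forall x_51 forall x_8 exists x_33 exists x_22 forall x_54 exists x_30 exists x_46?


Walk the prefix and count type changes:
  position 1: forall -> forall
  position 2: forall -> forall
  position 3: forall -> exists <-- alternation
  position 4: exists -> exists
  position 5: exists -> forall <-- alternation
  position 6: forall -> exists <-- alternation
  position 7: exists -> exists
  position 8: exists -> exists
  position 9: exists -> forall <-- alternation
  position 10: forall -> exists <-- alternation
  position 11: exists -> forall <-- alternation
  position 12: forall -> exists <-- alternation
  position 13: exists -> forall <-- alternation
  position 14: forall -> forall
  position 15: forall -> exists <-- alternation
  position 16: exists -> exists
  position 17: exists -> forall <-- alternation
  position 18: forall -> exists <-- alternation
  position 19: exists -> exists
Total alternations = 11

11


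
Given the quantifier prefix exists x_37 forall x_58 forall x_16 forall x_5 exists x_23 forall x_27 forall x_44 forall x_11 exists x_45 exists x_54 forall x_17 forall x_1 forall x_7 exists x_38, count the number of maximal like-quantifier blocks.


Alternations = 6.
Blocks = alternations + 1 = 7

7


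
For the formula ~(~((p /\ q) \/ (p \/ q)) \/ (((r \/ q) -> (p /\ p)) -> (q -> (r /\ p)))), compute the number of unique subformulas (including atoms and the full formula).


Formula: ~(~((p /\ q) \/ (p \/ q)) \/ (((r \/ q) -> (p /\ p)) -> (q -> (r /\ p))))
Subformulas found:
  1. q
  2. r
  3. p
  4. (r \/ q)
  5. (r /\ p)
  6. (p \/ q)
  7. (p /\ q)
  8. (p /\ p)
  9. (q -> (r /\ p))
  10. ((p /\ q) \/ (p \/ q))
  11. ((r \/ q) -> (p /\ p))
  12. ~((p /\ q) \/ (p \/ q))
  13. (((r \/ q) -> (p /\ p)) -> (q -> (r /\ p)))
  14. (~((p /\ q) \/ (p \/ q)) \/ (((r \/ q) -> (p /\ p)) -> (q -> (r /\ p))))
  15. ~(~((p /\ q) \/ (p \/ q)) \/ (((r \/ q) -> (p /\ p)) -> (q -> (r /\ p))))
Total distinct subformulas = 15

15


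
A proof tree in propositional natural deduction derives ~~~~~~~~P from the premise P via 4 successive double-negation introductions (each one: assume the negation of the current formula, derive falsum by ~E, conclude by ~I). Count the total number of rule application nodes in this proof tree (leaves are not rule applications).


Each double-negation introduction (from C infer ~~C) uses 2 inference nodes: one ~E (C and ~C give falsum) and one ~I (discharge ~C).
4 double negations = 4 * 2 = 8 inference nodes.

8


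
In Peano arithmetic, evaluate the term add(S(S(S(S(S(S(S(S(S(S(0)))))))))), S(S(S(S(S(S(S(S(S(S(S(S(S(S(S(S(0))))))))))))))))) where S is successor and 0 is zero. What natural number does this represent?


add(S^10(0), S^16(0)):
S^10(0) = 10
S^16(0) = 16
10 + 16 = 26

26


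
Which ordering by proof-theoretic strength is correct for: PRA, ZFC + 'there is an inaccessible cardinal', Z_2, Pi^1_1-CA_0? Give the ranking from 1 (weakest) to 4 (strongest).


Ordering by consistency strength:
1. PRA
2. Pi^1_1-CA_0
3. Z_2
4. ZFC + 'there is an inaccessible cardinal'


PRA=1, ZFC + 'there is an inaccessible cardinal'=4, Z_2=3, Pi^1_1-CA_0=2


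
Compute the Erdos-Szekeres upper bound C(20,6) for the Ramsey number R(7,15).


R(7,15) <= C(7+15-2, 7-1) = C(20, 6)
C(20, 6) = 20! / (6! * 14!)
= 38760

38760


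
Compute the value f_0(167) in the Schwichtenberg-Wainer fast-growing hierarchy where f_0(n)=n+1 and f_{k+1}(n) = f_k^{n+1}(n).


f_0(167) = 167 + 1 = 168

168


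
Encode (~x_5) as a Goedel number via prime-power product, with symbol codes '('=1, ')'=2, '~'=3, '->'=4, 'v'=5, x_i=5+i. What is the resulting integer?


Formula: (~x_5)
Symbol codes: [1, 3, 10, 2]
Primes: [2, 3, 5, 7]
p_1^1 = 2^1 = 2
p_2^3 = 3^3 = 27
p_3^10 = 5^10 = 9765625
p_4^2 = 7^2 = 49
Product = 25839843750

25839843750


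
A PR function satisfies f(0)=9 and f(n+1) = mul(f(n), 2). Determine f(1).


f(0) = 9
f(1) = mul(f(0), 2) = mul(9, 2) = 18


18


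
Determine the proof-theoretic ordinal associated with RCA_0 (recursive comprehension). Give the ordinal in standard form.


The proof-theoretic ordinal of RCA_0 (recursive comprehension) is a standard result in ordinal analysis.
This ordinal is the supremum of order types of primitive recursive well-orderings
that the theory can prove to be well-ordered.
For RCA_0 (recursive comprehension), the proof-theoretic ordinal is omega^omega.

omega^omega


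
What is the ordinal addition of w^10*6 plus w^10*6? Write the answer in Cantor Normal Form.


Ordinal addition w^10*6 + w^10*6:
Both terms have the same exponent 10.
w^e*c + w^e*d = w^e*(c+d).
Result = w^10*(6+6) = w^10*12

w^10*12


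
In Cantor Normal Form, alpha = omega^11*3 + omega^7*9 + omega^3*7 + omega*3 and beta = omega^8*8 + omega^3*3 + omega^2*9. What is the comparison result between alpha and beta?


Compare term by term from highest exponent:
alpha = omega^11*3 + omega^7*9 + omega^3*7 + omega*3
beta = omega^8*8 + omega^3*3 + omega^2*9
Term 1: alpha has omega^11*3, beta has omega^8*8
Term 2: alpha has omega^7*9, beta has omega^3*3
Term 3: alpha has omega^3*7, beta has omega^2*9
Term 4: alpha has omega^1*3, beta has omega^0*0
Result: alpha > beta

alpha > beta


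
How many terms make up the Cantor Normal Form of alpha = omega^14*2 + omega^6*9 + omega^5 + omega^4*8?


CNF: omega^14*2 + omega^6*9 + omega^5 + omega^4*8
Count the summands separated by '+':
  term 1: omega^14*2
  term 2: omega^6*9
  term 3: omega^5
  term 4: omega^4*8
Total terms = 4

4


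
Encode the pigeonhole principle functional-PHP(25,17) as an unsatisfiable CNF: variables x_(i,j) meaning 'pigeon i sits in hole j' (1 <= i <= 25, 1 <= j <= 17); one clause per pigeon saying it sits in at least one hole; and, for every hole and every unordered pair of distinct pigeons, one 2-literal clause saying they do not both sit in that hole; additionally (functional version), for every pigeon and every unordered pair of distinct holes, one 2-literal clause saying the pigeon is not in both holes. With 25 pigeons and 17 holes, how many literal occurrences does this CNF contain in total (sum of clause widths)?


functional-PHP(25,17): 25 pigeons, 17 holes, 25*17 = 425 variables.
- pigeon clauses: one per pigeon -> 25 clauses of width 17 -> 425 literals
- hole clauses: 17 holes * C(25,2) = 17 * 300 -> 5100 clauses of width 2 -> 10200 literals
- functional clauses: 25 pigeons * C(17,2) = 25 * 136 -> 3400 clauses of width 2 -> 6800 literals
Total literal occurrences = 425 + 10200 + 6800 = 17425

17425


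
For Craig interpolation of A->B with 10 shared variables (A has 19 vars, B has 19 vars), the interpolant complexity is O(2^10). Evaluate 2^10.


Shared atoms = 10
Craig interpolant size bound = 2^10
= 1024

1024


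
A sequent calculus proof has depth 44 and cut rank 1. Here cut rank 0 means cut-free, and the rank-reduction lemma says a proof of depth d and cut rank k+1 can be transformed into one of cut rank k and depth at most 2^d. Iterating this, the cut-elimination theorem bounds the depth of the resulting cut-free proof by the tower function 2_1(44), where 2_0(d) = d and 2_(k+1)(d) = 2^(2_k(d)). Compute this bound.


Each rank reduction sends depth d to at most 2^d; cut rank r needs r reductions.
2_0(44) = 44
2_1(44) = 2^44 = 17592186044416
Cut-free depth bound = 17592186044416

17592186044416


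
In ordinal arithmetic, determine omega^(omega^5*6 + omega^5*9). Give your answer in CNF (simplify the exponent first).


omega^(omega^5*6 + omega^5*9):
Both terms of the exponent have the same exponent 5, so they merge: omega^5*6 + omega^5*9 = omega^5*(6+9) = omega^5*15.
omega raised to a CNF ordinal is a single CNF term: Result = omega^(omega^5*15)

omega^(omega^5*15)


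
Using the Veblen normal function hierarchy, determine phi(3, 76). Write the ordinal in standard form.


phi(3, 76):
phi(3, beta) = eta_beta (the beta-th eta number, fixed point of zeta).
phi(3, 76) = eta_76

eta_76


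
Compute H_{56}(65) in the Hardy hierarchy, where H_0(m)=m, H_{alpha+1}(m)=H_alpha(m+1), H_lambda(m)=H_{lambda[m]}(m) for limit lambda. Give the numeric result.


H_56(65):
For finite ordinals k, H_k(n) = n + k (each successor step adds 1).
H_56(65) = 65 + 56 = 121

121


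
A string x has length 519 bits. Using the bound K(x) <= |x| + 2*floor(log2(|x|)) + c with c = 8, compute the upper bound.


floor(log2(519)) = 9
2 * 9 = 18
K(x) <= 519 + 18 + 8 = 545

545


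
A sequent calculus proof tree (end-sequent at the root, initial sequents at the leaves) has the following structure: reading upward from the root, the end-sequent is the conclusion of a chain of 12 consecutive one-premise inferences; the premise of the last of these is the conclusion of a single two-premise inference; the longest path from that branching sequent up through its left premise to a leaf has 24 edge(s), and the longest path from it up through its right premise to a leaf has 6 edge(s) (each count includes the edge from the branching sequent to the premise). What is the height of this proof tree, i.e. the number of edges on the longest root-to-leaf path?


Longest path through the left premise: 24 edges (measured from the branching sequent)
Longest path through the right premise: 6 edges
Height of the subtree rooted at the branching sequent: max(24, 6) = 24
The branching sequent sits 12 edges above the root (the chain of one-premise inferences), so height = 24 + 12 = 36

36


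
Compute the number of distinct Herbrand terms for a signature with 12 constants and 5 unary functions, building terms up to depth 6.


Herbrand terms by depth:
Depth 0: 12 constants
Depth 1: 60 new terms (running total: 72)
Depth 2: 300 new terms (running total: 372)
Depth 3: 1500 new terms (running total: 1872)
Depth 4: 7500 new terms (running total: 9372)
Depth 5: 37500 new terms (running total: 46872)
Depth 6: 187500 new terms (running total: 234372)
Total distinct ground terms = 234372

234372


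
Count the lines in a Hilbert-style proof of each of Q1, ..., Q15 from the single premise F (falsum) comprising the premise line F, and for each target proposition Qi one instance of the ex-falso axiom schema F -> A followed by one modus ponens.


Ex falso, line by line:
- 1 premise line (F)
- 15 targets, each needing 1 axiom instance (F -> Qi) + 1 MP = 2 lines: 2 * 15 = 30
Total = 1 + 30 = 31 lines.

31


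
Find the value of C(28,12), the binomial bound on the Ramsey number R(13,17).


R(13,17) <= C(13+17-2, 13-1) = C(28, 12)
C(28, 12) = 28! / (12! * 16!)
= 30421755

30421755


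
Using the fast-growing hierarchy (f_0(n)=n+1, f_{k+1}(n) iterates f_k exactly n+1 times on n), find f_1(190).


f_1(190) = f_0^191(190)
f_0 adds 1 each time, applied 191 times.
f_1(190) = 190 + 191 = 381

381


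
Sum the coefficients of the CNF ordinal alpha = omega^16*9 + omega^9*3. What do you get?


CNF: omega^16*9 + omega^9*3
Coefficients: 9 + 3 = 12

12


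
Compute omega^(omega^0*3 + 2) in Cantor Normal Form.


omega^(omega^0*3 + 2):
omega^0 = 1, so the exponent is 3 + 2 = 5 (finite ordinal addition).
Result = omega^5, already a single CNF term.

omega^5


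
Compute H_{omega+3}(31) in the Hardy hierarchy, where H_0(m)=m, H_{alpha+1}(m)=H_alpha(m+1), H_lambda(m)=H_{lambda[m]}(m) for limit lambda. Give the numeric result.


H_{omega+3}(31):
Unwind the 3 successor steps: H_{omega+3}(31) = H_omega(31+3) = H_omega(34).
H_omega(m) = H_m(m) = m + m = 2m.
Result = 2 * 34 = 68

68


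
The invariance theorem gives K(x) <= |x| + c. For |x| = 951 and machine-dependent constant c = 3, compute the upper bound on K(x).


K(x) <= |x| + c = 951 + 3 = 954

954


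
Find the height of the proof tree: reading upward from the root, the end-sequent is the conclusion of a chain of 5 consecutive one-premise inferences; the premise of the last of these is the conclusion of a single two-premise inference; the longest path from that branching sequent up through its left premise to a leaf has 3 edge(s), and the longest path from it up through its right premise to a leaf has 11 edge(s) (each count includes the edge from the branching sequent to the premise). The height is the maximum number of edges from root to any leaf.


Longest path through the left premise: 3 edges (measured from the branching sequent)
Longest path through the right premise: 11 edges
Height of the subtree rooted at the branching sequent: max(3, 11) = 11
The branching sequent sits 5 edges above the root (the chain of one-premise inferences), so height = 11 + 5 = 16

16


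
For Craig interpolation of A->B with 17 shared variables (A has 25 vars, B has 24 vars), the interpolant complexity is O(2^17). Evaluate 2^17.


Shared atoms = 17
Craig interpolant size bound = 2^17
= 131072

131072


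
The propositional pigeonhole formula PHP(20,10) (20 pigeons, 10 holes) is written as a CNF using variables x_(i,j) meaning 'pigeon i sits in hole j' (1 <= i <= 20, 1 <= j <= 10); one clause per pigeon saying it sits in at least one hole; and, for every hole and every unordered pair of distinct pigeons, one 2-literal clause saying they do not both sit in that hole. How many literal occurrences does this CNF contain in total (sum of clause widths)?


PHP(20,10): 20 pigeons, 10 holes, 20*10 = 200 variables.
- pigeon clauses: one per pigeon -> 20 clauses of width 10 -> 200 literals
- hole clauses: 10 holes * C(20,2) = 10 * 190 -> 1900 clauses of width 2 -> 3800 literals
Total literal occurrences = 200 + 3800 = 4000

4000


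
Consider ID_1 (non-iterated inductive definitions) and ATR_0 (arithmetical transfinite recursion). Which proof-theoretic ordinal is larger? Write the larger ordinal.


Proof-theoretic ordinal of ID_1 (non-iterated inductive definitions): psi_0(epsilon_{Omega+1})
Proof-theoretic ordinal of ATR_0 (arithmetical transfinite recursion): Gamma_0
Comparing: Gamma_0 < psi_0(epsilon_{Omega+1}).
The larger ordinal is psi_0(epsilon_{Omega+1}) (from ID_1 (non-iterated inductive definitions)).

psi_0(epsilon_{Omega+1})


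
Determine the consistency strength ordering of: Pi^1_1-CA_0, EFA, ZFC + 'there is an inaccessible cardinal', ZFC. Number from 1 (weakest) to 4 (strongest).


Ordering by consistency strength:
1. EFA
2. Pi^1_1-CA_0
3. ZFC
4. ZFC + 'there is an inaccessible cardinal'


Pi^1_1-CA_0=2, EFA=1, ZFC + 'there is an inaccessible cardinal'=4, ZFC=3


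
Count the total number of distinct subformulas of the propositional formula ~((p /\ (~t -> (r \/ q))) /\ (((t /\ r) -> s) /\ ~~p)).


Formula: ~((p /\ (~t -> (r \/ q))) /\ (((t /\ r) -> s) /\ ~~p))
Subformulas found:
  1. r
  2. q
  3. s
  4. t
  5. p
  6. ~t
  7. ~p
  8. ~~p
  9. (t /\ r)
  10. (r \/ q)
  11. ((t /\ r) -> s)
  12. (~t -> (r \/ q))
  13. (p /\ (~t -> (r \/ q)))
  14. (((t /\ r) -> s) /\ ~~p)
  15. ((p /\ (~t -> (r \/ q))) /\ (((t /\ r) -> s) /\ ~~p))
  16. ~((p /\ (~t -> (r \/ q))) /\ (((t /\ r) -> s) /\ ~~p))
Total distinct subformulas = 16

16


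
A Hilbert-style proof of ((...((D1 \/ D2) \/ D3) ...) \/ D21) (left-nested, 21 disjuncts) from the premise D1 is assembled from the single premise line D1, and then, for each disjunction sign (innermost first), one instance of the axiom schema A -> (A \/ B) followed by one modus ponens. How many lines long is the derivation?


Building the left-nested 21-ary disjunction from D1:
- 1 premise line (D1)
- 21 disjuncts means 20 disjunction signs; each needs 1 axiom instance + 1 MP = 2 lines: 2 * 20 = 40
Total = 1 + 40 = 41 lines.

41


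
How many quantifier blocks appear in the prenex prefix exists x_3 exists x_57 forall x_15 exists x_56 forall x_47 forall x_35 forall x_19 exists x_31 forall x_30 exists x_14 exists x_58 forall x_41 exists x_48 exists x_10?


Alternations = 8.
Blocks = alternations + 1 = 9

9


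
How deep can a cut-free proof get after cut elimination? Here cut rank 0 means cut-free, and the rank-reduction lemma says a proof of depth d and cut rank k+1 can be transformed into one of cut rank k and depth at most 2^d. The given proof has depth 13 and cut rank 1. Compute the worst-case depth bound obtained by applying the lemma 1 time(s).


Each rank reduction sends depth d to at most 2^d; cut rank r needs r reductions.
2_0(13) = 13
2_1(13) = 2^13 = 8192
Cut-free depth bound = 8192

8192


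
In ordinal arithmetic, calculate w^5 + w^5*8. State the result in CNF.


Ordinal addition w^5 + w^5*8:
Both terms have the same exponent 5.
w^e*c + w^e*d = w^e*(c+d).
Result = w^5*(1+8) = w^5*9

w^5*9


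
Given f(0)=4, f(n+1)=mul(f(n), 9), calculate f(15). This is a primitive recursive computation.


f(0) = 4
f(1) = mul(f(0), 9) = mul(4, 9) = 36
f(2) = mul(f(1), 9) = mul(36, 9) = 324
f(3) = mul(f(2), 9) = mul(324, 9) = 2916
f(4) = mul(f(3), 9) = mul(2916, 9) = 26244
f(5) = mul(f(4), 9) = mul(26244, 9) = 236196
f(6) = mul(f(5), 9) = mul(236196, 9) = 2125764
f(7) = mul(f(6), 9) = mul(2125764, 9) = 19131876
f(8) = mul(f(7), 9) = mul(19131876, 9) = 172186884
f(9) = mul(f(8), 9) = mul(172186884, 9) = 1549681956
f(10) = mul(f(9), 9) = mul(1549681956, 9) = 13947137604
f(11) = mul(f(10), 9) = mul(13947137604, 9) = 125524238436
f(12) = mul(f(11), 9) = mul(125524238436, 9) = 1129718145924
f(13) = mul(f(12), 9) = mul(1129718145924, 9) = 10167463313316
f(14) = mul(f(13), 9) = mul(10167463313316, 9) = 91507169819844
f(15) = mul(f(14), 9) = mul(91507169819844, 9) = 823564528378596


823564528378596


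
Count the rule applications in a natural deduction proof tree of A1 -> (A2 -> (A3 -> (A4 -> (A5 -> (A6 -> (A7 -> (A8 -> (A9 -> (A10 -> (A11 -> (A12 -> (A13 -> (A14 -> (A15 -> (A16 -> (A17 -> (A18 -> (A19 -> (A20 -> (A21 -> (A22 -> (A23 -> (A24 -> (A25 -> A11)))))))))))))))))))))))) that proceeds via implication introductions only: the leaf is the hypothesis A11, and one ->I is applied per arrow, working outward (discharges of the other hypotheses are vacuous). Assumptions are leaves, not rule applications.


The formula has 25 arrows (->); its innermost consequent A11 is one of the antecedents,
so the proof starts from the hypothesis leaf A11 (not a rule application) and closes one arrow per ->I.
Building A1 -> (A2 -> (A3 -> (A4 -> (A5 -> (A6 -> (A7 -> (A8 -> (A9 -> (A10 -> (A11 -> (A12 -> (A13 -> (A14 -> (A15 -> (A16 -> (A17 -> (A18 -> (A19 -> (A20 -> (A21 -> (A22 -> (A23 -> (A24 -> (A25 -> A11)))))))))))))))))))))))) therefore takes 25 nested implication introductions.
Total inference nodes = 25

25


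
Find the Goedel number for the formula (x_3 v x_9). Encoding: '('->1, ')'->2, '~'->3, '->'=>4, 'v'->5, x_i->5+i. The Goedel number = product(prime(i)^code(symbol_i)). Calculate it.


Formula: (x_3 v x_9)
Symbol codes: [1, 8, 5, 14, 2]
Primes: [2, 3, 5, 7, 11]
p_1^1 = 2^1 = 2
p_2^8 = 3^8 = 6561
p_3^5 = 5^5 = 3125
p_4^14 = 7^14 = 678223072849
p_5^2 = 11^2 = 121
Product = 3365177570602731056250

3365177570602731056250


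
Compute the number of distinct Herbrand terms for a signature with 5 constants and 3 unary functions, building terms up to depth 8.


Herbrand terms by depth:
Depth 0: 5 constants
Depth 1: 15 new terms (running total: 20)
Depth 2: 45 new terms (running total: 65)
Depth 3: 135 new terms (running total: 200)
Depth 4: 405 new terms (running total: 605)
Depth 5: 1215 new terms (running total: 1820)
Depth 6: 3645 new terms (running total: 5465)
Depth 7: 10935 new terms (running total: 16400)
Depth 8: 32805 new terms (running total: 49205)
Total distinct ground terms = 49205

49205


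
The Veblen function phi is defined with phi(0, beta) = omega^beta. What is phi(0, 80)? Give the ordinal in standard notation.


phi(0, 80):
phi(0, beta) = omega^beta by definition.
phi(0, 80) = omega^80

omega^80


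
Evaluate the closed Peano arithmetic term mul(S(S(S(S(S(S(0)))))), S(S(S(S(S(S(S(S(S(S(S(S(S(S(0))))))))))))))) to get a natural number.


mul(S^6(0), S^14(0)):
S^6(0) = 6
S^14(0) = 14
6 * 14 = 84

84


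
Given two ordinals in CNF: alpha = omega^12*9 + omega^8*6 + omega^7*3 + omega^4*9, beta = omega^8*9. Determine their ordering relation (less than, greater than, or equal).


Compare term by term from highest exponent:
alpha = omega^12*9 + omega^8*6 + omega^7*3 + omega^4*9
beta = omega^8*9
Term 1: alpha has omega^12*9, beta has omega^8*9
Term 2: alpha has omega^8*6, beta has omega^0*0
Term 3: alpha has omega^7*3, beta has omega^0*0
Term 4: alpha has omega^4*9, beta has omega^0*0
Result: alpha > beta

alpha > beta


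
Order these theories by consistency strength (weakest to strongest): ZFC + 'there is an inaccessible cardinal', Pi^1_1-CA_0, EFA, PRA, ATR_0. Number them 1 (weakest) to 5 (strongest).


Ordering by consistency strength:
1. EFA
2. PRA
3. ATR_0
4. Pi^1_1-CA_0
5. ZFC + 'there is an inaccessible cardinal'


ZFC + 'there is an inaccessible cardinal'=5, Pi^1_1-CA_0=4, EFA=1, PRA=2, ATR_0=3


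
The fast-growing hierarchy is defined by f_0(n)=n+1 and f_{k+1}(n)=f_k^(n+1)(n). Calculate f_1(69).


f_1(69) = f_0^70(69)
f_0 adds 1 each time, applied 70 times.
f_1(69) = 69 + 70 = 139

139


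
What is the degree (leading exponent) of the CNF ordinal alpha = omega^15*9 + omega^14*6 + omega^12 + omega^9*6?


CNF: omega^15*9 + omega^14*6 + omega^12 + omega^9*6
The leading term is omega^15*9, which has exponent 15.

15


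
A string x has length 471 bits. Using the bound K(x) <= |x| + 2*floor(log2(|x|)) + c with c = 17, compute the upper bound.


floor(log2(471)) = 8
2 * 8 = 16
K(x) <= 471 + 16 + 17 = 504

504


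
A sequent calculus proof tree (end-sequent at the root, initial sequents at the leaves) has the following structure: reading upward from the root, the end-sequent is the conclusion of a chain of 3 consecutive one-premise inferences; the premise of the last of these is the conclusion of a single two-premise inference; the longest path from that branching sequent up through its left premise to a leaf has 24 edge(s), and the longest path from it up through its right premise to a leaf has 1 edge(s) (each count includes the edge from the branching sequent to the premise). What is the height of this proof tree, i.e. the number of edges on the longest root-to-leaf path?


Longest path through the left premise: 24 edges (measured from the branching sequent)
Longest path through the right premise: 1 edges
Height of the subtree rooted at the branching sequent: max(24, 1) = 24
The branching sequent sits 3 edges above the root (the chain of one-premise inferences), so height = 24 + 3 = 27

27


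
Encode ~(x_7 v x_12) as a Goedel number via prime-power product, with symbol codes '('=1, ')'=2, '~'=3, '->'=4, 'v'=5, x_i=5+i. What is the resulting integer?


Formula: ~(x_7 v x_12)
Symbol codes: [3, 1, 12, 5, 17, 2]
Primes: [2, 3, 5, 7, 11, 13]
p_1^3 = 2^3 = 8
p_2^1 = 3^1 = 3
p_3^12 = 5^12 = 244140625
p_4^5 = 7^5 = 16807
p_5^17 = 11^17 = 505447028499293771
p_6^2 = 13^2 = 169
Product = 8412088752831501205982185546875000

8412088752831501205982185546875000


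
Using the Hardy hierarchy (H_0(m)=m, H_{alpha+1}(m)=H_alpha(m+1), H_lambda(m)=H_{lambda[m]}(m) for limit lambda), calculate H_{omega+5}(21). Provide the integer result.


H_{omega+5}(21):
Unwind the 5 successor steps: H_{omega+5}(21) = H_omega(21+5) = H_omega(26).
H_omega(m) = H_m(m) = m + m = 2m.
Result = 2 * 26 = 52

52


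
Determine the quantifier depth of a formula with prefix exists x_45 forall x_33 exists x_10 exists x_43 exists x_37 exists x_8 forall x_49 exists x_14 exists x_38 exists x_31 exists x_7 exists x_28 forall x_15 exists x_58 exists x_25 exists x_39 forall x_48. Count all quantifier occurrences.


Quantifier prefix has 17 quantifier symbols.
Quantifier depth = 17

17


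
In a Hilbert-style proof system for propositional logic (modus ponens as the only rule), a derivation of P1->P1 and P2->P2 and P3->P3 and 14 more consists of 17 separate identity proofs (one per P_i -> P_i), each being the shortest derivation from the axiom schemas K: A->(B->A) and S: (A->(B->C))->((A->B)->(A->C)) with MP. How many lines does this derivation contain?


The shortest proof of A->A from K and S in the Hilbert calculus has exactly 5 lines:
(1) K instance A->((A->A)->A), (2) S instance, (3) MP on 1,2, (4) K instance A->(A->A), (5) MP on 3,4.
For 17 independent identities: 17 * 5 = 85 lines total.

85


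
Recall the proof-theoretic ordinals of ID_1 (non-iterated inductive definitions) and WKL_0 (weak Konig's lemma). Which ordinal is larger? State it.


Proof-theoretic ordinal of ID_1 (non-iterated inductive definitions): psi_0(epsilon_{Omega+1})
Proof-theoretic ordinal of WKL_0 (weak Konig's lemma): omega^omega
Comparing: omega^omega < psi_0(epsilon_{Omega+1}).
The larger ordinal is psi_0(epsilon_{Omega+1}) (from ID_1 (non-iterated inductive definitions)).

psi_0(epsilon_{Omega+1})


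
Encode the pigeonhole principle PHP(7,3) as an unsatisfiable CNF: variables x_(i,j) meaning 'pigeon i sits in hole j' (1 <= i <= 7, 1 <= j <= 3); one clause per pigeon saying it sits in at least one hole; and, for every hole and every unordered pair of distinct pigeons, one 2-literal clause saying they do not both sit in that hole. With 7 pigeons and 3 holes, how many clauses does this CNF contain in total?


PHP(7,3): 7 pigeons, 3 holes, 7*3 = 21 variables.
- pigeon clauses: one per pigeon -> 7 clauses
- hole clauses: 3 holes * C(7,2) = 3 * 21 -> 63 clauses
Total clauses = 7 + 63 = 70

70


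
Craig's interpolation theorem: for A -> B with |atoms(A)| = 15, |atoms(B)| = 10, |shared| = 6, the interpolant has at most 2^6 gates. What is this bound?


Shared atoms = 6
Craig interpolant size bound = 2^6
= 64

64


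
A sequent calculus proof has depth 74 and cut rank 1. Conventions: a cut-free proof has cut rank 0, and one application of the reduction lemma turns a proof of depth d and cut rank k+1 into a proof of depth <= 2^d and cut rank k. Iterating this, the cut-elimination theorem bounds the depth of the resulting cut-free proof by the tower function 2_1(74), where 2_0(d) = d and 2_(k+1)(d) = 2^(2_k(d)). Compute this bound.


Each rank reduction sends depth d to at most 2^d; cut rank r needs r reductions.
2_0(74) = 74
2_1(74) = 2^74 = 18889465931478580854784
Cut-free depth bound = 18889465931478580854784

18889465931478580854784
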